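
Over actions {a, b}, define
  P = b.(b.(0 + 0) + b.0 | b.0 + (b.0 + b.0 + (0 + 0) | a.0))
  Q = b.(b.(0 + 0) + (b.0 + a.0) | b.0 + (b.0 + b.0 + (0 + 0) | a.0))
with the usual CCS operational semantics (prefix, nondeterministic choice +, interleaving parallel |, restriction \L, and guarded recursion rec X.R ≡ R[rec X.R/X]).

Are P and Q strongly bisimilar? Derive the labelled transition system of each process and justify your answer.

NO

Reachable graph of P (8 states):
  p0 = b.(b.(0 + 0) + b.0 | b.0 + (b.0 + b.0 + (0 + 0) | a.0)) :: =b=> p1
  p1 = b.(0 + 0) + b.0 | b.0 + (b.0 + b.0 + (0 + 0) | a.0) :: =a=> p2, =b=> p3, =b=> p4, =b=> p5, =b=> p6
  p2 = (0 + 0) | 0 :: stopped
  p3 = 0 :: stopped
  p4 = 0 + 0 :: stopped
  p5 = 0 | b.0 :: =b=> p7
  p6 = b.0 | 0 :: =b=> p7
  p7 = 0 | 0 :: stopped
Reachable graph of Q (8 states):
  q0 = b.(b.(0 + 0) + (b.0 + a.0) | b.0 + (b.0 + b.0 + (0 + 0) | a.0)) :: =b=> q1
  q1 = b.(0 + 0) + (b.0 + a.0) | b.0 + (b.0 + b.0 + (0 + 0) | a.0) :: =a=> q2, =a=> q3, =b=> q3, =b=> q4, =b=> q5, =b=> q6
  q2 = (0 + 0) | 0 :: stopped
  q3 = 0 | b.0 :: =b=> q7
  q4 = (b.0 + a.0) | 0 :: =a=> q7, =b=> q7
  q5 = 0 :: stopped
  q6 = 0 + 0 :: stopped
  q7 = 0 | 0 :: stopped
Bisimilarity quotient blocks:
  B0 = {p0}
  B1 = {p1}
  B2 = {p5, p6, q3}
  B3 = {p2, p3, p4, p7, q2, q5, q6, q7}
  B4 = {q0}
  B5 = {q1}
  B6 = {q4}
p0 ∈ B0, q0 ∈ B4 → different blocks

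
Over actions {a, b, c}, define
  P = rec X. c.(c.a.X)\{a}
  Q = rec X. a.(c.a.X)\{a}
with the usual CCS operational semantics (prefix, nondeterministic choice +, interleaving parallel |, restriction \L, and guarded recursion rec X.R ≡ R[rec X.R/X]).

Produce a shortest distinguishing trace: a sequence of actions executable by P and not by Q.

LTS(P): 3 reachable states
  p0 = rec X. c.(c.a.X)\{a} ⊢ —c→ p1
  p1 = (c.a.(rec X. c.(c.a.X)\{a}))\{a} ⊢ —c→ p2
  p2 = (a.(rec X. c.(c.a.X)\{a}))\{a} ⊢ ∅
LTS(Q): 3 reachable states
  q0 = rec X. a.(c.a.X)\{a} ⊢ —a→ q1
  q1 = (c.a.(rec X. a.(c.a.X)\{a}))\{a} ⊢ —c→ q2
  q2 = (a.(rec X. a.(c.a.X)\{a}))\{a} ⊢ ∅
Executing c from P (initial set {p0}):
  [1] c ⇒ {p1}
  P completes σ.
Executing c from Q (initial set {q0}):
  [1] c ⇒ no successor for Q

c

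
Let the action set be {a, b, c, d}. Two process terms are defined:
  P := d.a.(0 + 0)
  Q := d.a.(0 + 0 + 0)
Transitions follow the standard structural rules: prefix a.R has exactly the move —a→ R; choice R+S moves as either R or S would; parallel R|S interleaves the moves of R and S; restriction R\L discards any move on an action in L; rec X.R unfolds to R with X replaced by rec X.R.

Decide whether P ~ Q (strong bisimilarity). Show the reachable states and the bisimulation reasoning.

LTS(P): 3 reachable states
  u0 = d.a.(0 + 0) :: -d-> u1
  u1 = a.(0 + 0) :: -a-> u2
  u2 = 0 + 0 :: (no moves)
LTS(Q): 3 reachable states
  v0 = d.a.(0 + 0 + 0) :: -d-> v1
  v1 = a.(0 + 0 + 0) :: -a-> v2
  v2 = 0 + 0 + 0 :: (no moves)
Coarsest stable partition (strong bisimilarity classes):
  B0 = {u0, v0}
  B1 = {u1, v1}
  B2 = {u2, v2}
u0 ∈ B0, v0 ∈ B0 → same block

YES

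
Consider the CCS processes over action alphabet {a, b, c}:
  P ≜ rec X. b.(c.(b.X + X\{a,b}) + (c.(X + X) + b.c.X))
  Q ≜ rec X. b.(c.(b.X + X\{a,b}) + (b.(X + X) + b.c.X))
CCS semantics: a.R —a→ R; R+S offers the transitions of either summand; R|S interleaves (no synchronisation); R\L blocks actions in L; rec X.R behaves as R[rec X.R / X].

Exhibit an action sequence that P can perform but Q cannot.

Reachable graph of P (5 states):
  s0 = rec X. b.(c.(b.X + X\{a,b}) + (c.(X + X) + b.c.X)) :: =b=> s1
  s1 = c.(b.(rec X. b.(c.(b.X + X\{a,b}) + (c.(X + X) + b.c.X))) + (rec X. b.(c.(b.X + X\{a,b}) + (c.(X + X) + b.c.X)))\{a,b}) + (c.((rec X. b.(c.(b.X + X\{a,b}) + (c.(X + X) + b.c.X))) + (rec X. b.(c.(b.X + X\{a,b}) + (c.(X + X) + b.c.X)))) + b.c.(rec X. b.(c.(b.X + X\{a,b}) + (c.(X + X) + b.c.X)))) :: =b=> s2, =c=> s3, =c=> s4
  s2 = c.(rec X. b.(c.(b.X + X\{a,b}) + (c.(X + X) + b.c.X))) :: =c=> s0
  s3 = (rec X. b.(c.(b.X + X\{a,b}) + (c.(X + X) + b.c.X))) + (rec X. b.(c.(b.X + X\{a,b}) + (c.(X + X) + b.c.X))) :: =b=> s1
  s4 = b.(rec X. b.(c.(b.X + X\{a,b}) + (c.(X + X) + b.c.X))) + (rec X. b.(c.(b.X + X\{a,b}) + (c.(X + X) + b.c.X)))\{a,b} :: =b=> s0
Reachable graph of Q (5 states):
  t0 = rec X. b.(c.(b.X + X\{a,b}) + (b.(X + X) + b.c.X)) :: =b=> t1
  t1 = c.(b.(rec X. b.(c.(b.X + X\{a,b}) + (b.(X + X) + b.c.X))) + (rec X. b.(c.(b.X + X\{a,b}) + (b.(X + X) + b.c.X)))\{a,b}) + (b.((rec X. b.(c.(b.X + X\{a,b}) + (b.(X + X) + b.c.X))) + (rec X. b.(c.(b.X + X\{a,b}) + (b.(X + X) + b.c.X)))) + b.c.(rec X. b.(c.(b.X + X\{a,b}) + (b.(X + X) + b.c.X)))) :: =b=> t2, =b=> t3, =c=> t4
  t2 = (rec X. b.(c.(b.X + X\{a,b}) + (b.(X + X) + b.c.X))) + (rec X. b.(c.(b.X + X\{a,b}) + (b.(X + X) + b.c.X))) :: =b=> t1
  t3 = c.(rec X. b.(c.(b.X + X\{a,b}) + (b.(X + X) + b.c.X))) :: =c=> t0
  t4 = b.(rec X. b.(c.(b.X + X\{a,b}) + (b.(X + X) + b.c.X))) + (rec X. b.(c.(b.X + X\{a,b}) + (b.(X + X) + b.c.X)))\{a,b} :: =b=> t0
Run σ = ⟨bcbc⟩ on P: start {s0}
  [1] b ⇒ {s1}
  [2] c ⇒ {s3, s4}
  [3] b ⇒ {s0, s1}
  [4] c ⇒ {s3, s4}
  ✓ P
Run σ = ⟨bcbc⟩ on Q: start {t0}
  [1] b ⇒ {t1}
  [2] c ⇒ {t4}
  [3] b ⇒ {t0}
  [4] c ⇒ ∅ (Q stuck)

bcbc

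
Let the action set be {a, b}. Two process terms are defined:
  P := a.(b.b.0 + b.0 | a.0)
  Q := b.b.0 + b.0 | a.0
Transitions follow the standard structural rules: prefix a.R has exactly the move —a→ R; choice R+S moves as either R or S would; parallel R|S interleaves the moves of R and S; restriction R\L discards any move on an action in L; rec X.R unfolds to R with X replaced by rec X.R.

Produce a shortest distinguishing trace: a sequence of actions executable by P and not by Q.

aa

LTS(P): 7 reachable states
  u0 = a.(b.b.0 + b.0 | a.0) | --a--▸ u1
  u1 = b.b.0 + b.0 | a.0 | --a--▸ u2, --b--▸ u3, --b--▸ u4
  u2 = b.0 | 0 | --b--▸ u5
  u3 = 0 | a.0 | --a--▸ u5
  u4 = b.0 | --b--▸ u6
  u5 = 0 | 0 | ·
  u6 = 0 | ·
LTS(Q): 6 reachable states
  v0 = b.b.0 + b.0 | a.0 | --a--▸ v1, --b--▸ v2, --b--▸ v3
  v1 = b.0 | 0 | --b--▸ v4
  v2 = 0 | a.0 | --a--▸ v4
  v3 = b.0 | --b--▸ v5
  v4 = 0 | 0 | ·
  v5 = 0 | ·
Executing aa from P (initial set {u0}):
  [1] a ⇒ {u1}
  [2] a ⇒ {u2}
  P completes σ.
Executing aa from Q (initial set {v0}):
  [1] a ⇒ {v1}
  [2] a ⇒ ∅ (Q stuck)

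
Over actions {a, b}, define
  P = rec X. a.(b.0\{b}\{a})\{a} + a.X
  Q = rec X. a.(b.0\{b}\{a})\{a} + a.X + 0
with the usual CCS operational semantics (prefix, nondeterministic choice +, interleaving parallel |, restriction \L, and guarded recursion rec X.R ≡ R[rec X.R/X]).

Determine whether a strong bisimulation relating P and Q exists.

LTS(P): 3 reachable states
  m0 = rec X. a.(b.0\{b}\{a})\{a} + a.X has moves -a-> m0, -a-> m1
  m1 = (b.0\{b}\{a})\{a} has moves -b-> m2
  m2 = 0\{b}\{a}\{a} has moves ·
LTS(Q): 3 reachable states
  n0 = rec X. a.(b.0\{b}\{a})\{a} + a.X + 0 has moves -a-> n0, -a-> n1
  n1 = (b.0\{b}\{a})\{a} has moves -b-> n2
  n2 = 0\{b}\{a}\{a} has moves ·
Bisimilarity quotient blocks:
  B0 = {m0, n0}
  B1 = {m1, n1}
  B2 = {m2, n2}
m0 ∈ B0, n0 ∈ B0 → same block

P ~ Q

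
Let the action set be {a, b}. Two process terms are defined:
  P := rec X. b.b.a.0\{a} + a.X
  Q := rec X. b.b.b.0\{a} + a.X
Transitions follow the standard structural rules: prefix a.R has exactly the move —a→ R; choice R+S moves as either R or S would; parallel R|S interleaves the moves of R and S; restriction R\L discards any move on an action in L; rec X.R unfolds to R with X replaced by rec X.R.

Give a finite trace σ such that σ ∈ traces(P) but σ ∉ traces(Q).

bba

Reachable graph of P (4 states):
  m0 = rec X. b.b.a.0\{a} + a.X | —a→ m0, —b→ m1
  m1 = b.a.0\{a} | —b→ m2
  m2 = a.0\{a} | —a→ m3
  m3 = 0\{a} | stopped
Reachable graph of Q (4 states):
  n0 = rec X. b.b.b.0\{a} + a.X | —a→ n0, —b→ n1
  n1 = b.b.0\{a} | —b→ n2
  n2 = b.0\{a} | —b→ n3
  n3 = 0\{a} | stopped
Trace ⟨bba⟩ through P, begin at {m0}:
  [1] b ⇒ {m1}
  [2] b ⇒ {m2}
  [3] a ⇒ {m3}
  P completes σ.
Trace ⟨bba⟩ through Q, begin at {n0}:
  [1] b ⇒ {n1}
  [2] b ⇒ {n2}
  [3] a ⇒ ∅  — Q cannot continue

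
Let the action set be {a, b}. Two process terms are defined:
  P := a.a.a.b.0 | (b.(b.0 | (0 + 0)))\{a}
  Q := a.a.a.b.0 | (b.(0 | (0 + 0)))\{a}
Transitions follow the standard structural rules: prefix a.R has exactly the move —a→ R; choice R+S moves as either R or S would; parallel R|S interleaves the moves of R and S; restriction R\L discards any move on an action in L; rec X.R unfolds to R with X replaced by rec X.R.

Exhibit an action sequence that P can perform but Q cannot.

bb

P's transition system — 15 states:
  s0 = a.a.a.b.0 | (b.(b.0 | (0 + 0)))\{a} | --a--▸ s1, --b--▸ s2
  s1 = a.a.b.0 | (b.(b.0 | (0 + 0)))\{a} | --a--▸ s3, --b--▸ s4
  s2 = a.a.a.b.0 | (b.0 | (0 + 0))\{a} | --a--▸ s4, --b--▸ s5
  s3 = a.b.0 | (b.(b.0 | (0 + 0)))\{a} | --a--▸ s6, --b--▸ s7
  s4 = a.a.b.0 | (b.0 | (0 + 0))\{a} | --a--▸ s7, --b--▸ s8
  s5 = a.a.a.b.0 | (0 | (0 + 0))\{a} | --a--▸ s8
  s6 = b.0 | (b.(b.0 | (0 + 0)))\{a} | --b--▸ s10, --b--▸ s9
  s7 = a.b.0 | (b.0 | (0 + 0))\{a} | --a--▸ s10, --b--▸ s11
  s8 = a.a.b.0 | (0 | (0 + 0))\{a} | --a--▸ s11
  s9 = 0 | (b.(b.0 | (0 + 0)))\{a} | --b--▸ s12
  s10 = b.0 | (b.0 | (0 + 0))\{a} | --b--▸ s12, --b--▸ s13
  s11 = a.b.0 | (0 | (0 + 0))\{a} | --a--▸ s13
  s12 = 0 | (b.0 | (0 + 0))\{a} | --b--▸ s14
  s13 = b.0 | (0 | (0 + 0))\{a} | --b--▸ s14
  s14 = 0 | (0 | (0 + 0))\{a} | stopped
Q's transition system — 10 states:
  t0 = a.a.a.b.0 | (b.(0 | (0 + 0)))\{a} | --a--▸ t1, --b--▸ t2
  t1 = a.a.b.0 | (b.(0 | (0 + 0)))\{a} | --a--▸ t3, --b--▸ t4
  t2 = a.a.a.b.0 | (0 | (0 + 0))\{a} | --a--▸ t4
  t3 = a.b.0 | (b.(0 | (0 + 0)))\{a} | --a--▸ t5, --b--▸ t6
  t4 = a.a.b.0 | (0 | (0 + 0))\{a} | --a--▸ t6
  t5 = b.0 | (b.(0 | (0 + 0)))\{a} | --b--▸ t7, --b--▸ t8
  t6 = a.b.0 | (0 | (0 + 0))\{a} | --a--▸ t8
  t7 = 0 | (b.(0 | (0 + 0)))\{a} | --b--▸ t9
  t8 = b.0 | (0 | (0 + 0))\{a} | --b--▸ t9
  t9 = 0 | (0 | (0 + 0))\{a} | stopped
Run σ = ⟨bb⟩ on P: start {s0}
  step 1 (b): {s2}
  step 2 (b): {s5}
  ✓ P
Run σ = ⟨bb⟩ on Q: start {t0}
  step 1 (b): {t2}
  step 2 (b): no successor for Q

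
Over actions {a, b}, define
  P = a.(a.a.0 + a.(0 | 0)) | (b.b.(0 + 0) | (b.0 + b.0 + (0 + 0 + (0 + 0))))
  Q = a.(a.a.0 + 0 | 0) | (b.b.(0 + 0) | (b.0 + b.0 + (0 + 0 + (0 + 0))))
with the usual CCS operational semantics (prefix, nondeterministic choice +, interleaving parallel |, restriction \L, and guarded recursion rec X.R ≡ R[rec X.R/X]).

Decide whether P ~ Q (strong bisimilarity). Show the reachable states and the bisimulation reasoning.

not bisimilar

LTS(P): 30 reachable states
  u0 = a.(a.a.0 + a.(0 | 0)) | (b.b.(0 + 0) | (b.0 + b.0 + (0 + 0 + (0 + 0)))) ⊢ ··a··> u1, ··b··> u2, ··b··> u3
  u1 = (a.a.0 + a.(0 | 0)) | (b.b.(0 + 0) | (b.0 + b.0 + (0 + 0 + (0 + 0)))) ⊢ ··a··> u4, ··a··> u5, ··b··> u6, ··b··> u7
  u2 = a.(a.a.0 + a.(0 | 0)) | (b.(0 + 0) | (b.0 + b.0 + (0 + 0 + (0 + 0)))) ⊢ ··a··> u6, ··b··> u8, ··b··> u9
  u3 = a.(a.a.0 + a.(0 | 0)) | (b.b.(0 + 0) | 0) ⊢ ··a··> u7, ··b··> u9
  u4 = 0 | 0 | (b.b.(0 + 0) | (b.0 + b.0 + (0 + 0 + (0 + 0)))) ⊢ ··b··> u10, ··b··> u11
  u5 = a.0 | (b.b.(0 + 0) | (b.0 + b.0 + (0 + 0 + (0 + 0)))) ⊢ ··a··> u12, ··b··> u13, ··b··> u14
  u6 = (a.a.0 + a.(0 | 0)) | (b.(0 + 0) | (b.0 + b.0 + (0 + 0 + (0 + 0)))) ⊢ ··a··> u10, ··a··> u13, ··b··> u15, ··b··> u16
  u7 = (a.a.0 + a.(0 | 0)) | (b.b.(0 + 0) | 0) ⊢ ··a··> u11, ··a··> u14, ··b··> u16
  u8 = a.(a.a.0 + a.(0 | 0)) | ((0 + 0) | (b.0 + b.0 + (0 + 0 + (0 + 0)))) ⊢ ··a··> u15, ··b··> u17
  u9 = a.(a.a.0 + a.(0 | 0)) | (b.(0 + 0) | 0) ⊢ ··a··> u16, ··b··> u17
  u10 = 0 | 0 | (b.(0 + 0) | (b.0 + b.0 + (0 + 0 + (0 + 0)))) ⊢ ··b··> u18, ··b··> u19
  u11 = 0 | 0 | (b.b.(0 + 0) | 0) ⊢ ··b··> u19
  u12 = 0 | (b.b.(0 + 0) | (b.0 + b.0 + (0 + 0 + (0 + 0)))) ⊢ ··b··> u20, ··b··> u21
  u13 = a.0 | (b.(0 + 0) | (b.0 + b.0 + (0 + 0 + (0 + 0)))) ⊢ ··a··> u20, ··b··> u22, ··b··> u23
  u14 = a.0 | (b.b.(0 + 0) | 0) ⊢ ··a··> u21, ··b··> u23
  u15 = (a.a.0 + a.(0 | 0)) | ((0 + 0) | (b.0 + b.0 + (0 + 0 + (0 + 0)))) ⊢ ··a··> u18, ··a··> u22, ··b··> u24
  u16 = (a.a.0 + a.(0 | 0)) | (b.(0 + 0) | 0) ⊢ ··a··> u19, ··a··> u23, ··b··> u24
  u17 = a.(a.a.0 + a.(0 | 0)) | ((0 + 0) | 0) ⊢ ··a··> u24
  u18 = 0 | 0 | ((0 + 0) | (b.0 + b.0 + (0 + 0 + (0 + 0)))) ⊢ ··b··> u25
  u19 = 0 | 0 | (b.(0 + 0) | 0) ⊢ ··b··> u25
  u20 = 0 | (b.(0 + 0) | (b.0 + b.0 + (0 + 0 + (0 + 0)))) ⊢ ··b··> u26, ··b··> u27
  u21 = 0 | (b.b.(0 + 0) | 0) ⊢ ··b··> u27
  u22 = a.0 | ((0 + 0) | (b.0 + b.0 + (0 + 0 + (0 + 0)))) ⊢ ··a··> u26, ··b··> u28
  u23 = a.0 | (b.(0 + 0) | 0) ⊢ ··a··> u27, ··b··> u28
  u24 = (a.a.0 + a.(0 | 0)) | ((0 + 0) | 0) ⊢ ··a··> u25, ··a··> u28
  u25 = 0 | 0 | ((0 + 0) | 0) ⊢ deadlocked
  u26 = 0 | ((0 + 0) | (b.0 + b.0 + (0 + 0 + (0 + 0)))) ⊢ ··b··> u29
  u27 = 0 | (b.(0 + 0) | 0) ⊢ ··b··> u29
  u28 = a.0 | ((0 + 0) | 0) ⊢ ··a··> u29
  u29 = 0 | ((0 + 0) | 0) ⊢ deadlocked
LTS(Q): 24 reachable states
  v0 = a.(a.a.0 + 0 | 0) | (b.b.(0 + 0) | (b.0 + b.0 + (0 + 0 + (0 + 0)))) ⊢ ··a··> v1, ··b··> v2, ··b··> v3
  v1 = (a.a.0 + 0 | 0) | (b.b.(0 + 0) | (b.0 + b.0 + (0 + 0 + (0 + 0)))) ⊢ ··a··> v4, ··b··> v5, ··b··> v6
  v2 = a.(a.a.0 + 0 | 0) | (b.(0 + 0) | (b.0 + b.0 + (0 + 0 + (0 + 0)))) ⊢ ··a··> v5, ··b··> v7, ··b··> v8
  v3 = a.(a.a.0 + 0 | 0) | (b.b.(0 + 0) | 0) ⊢ ··a··> v6, ··b··> v8
  v4 = a.0 | (b.b.(0 + 0) | (b.0 + b.0 + (0 + 0 + (0 + 0)))) ⊢ ··a··> v9, ··b··> v10, ··b··> v11
  v5 = (a.a.0 + 0 | 0) | (b.(0 + 0) | (b.0 + b.0 + (0 + 0 + (0 + 0)))) ⊢ ··a··> v10, ··b··> v12, ··b··> v13
  v6 = (a.a.0 + 0 | 0) | (b.b.(0 + 0) | 0) ⊢ ··a··> v11, ··b··> v13
  v7 = a.(a.a.0 + 0 | 0) | ((0 + 0) | (b.0 + b.0 + (0 + 0 + (0 + 0)))) ⊢ ··a··> v12, ··b··> v14
  v8 = a.(a.a.0 + 0 | 0) | (b.(0 + 0) | 0) ⊢ ··a··> v13, ··b··> v14
  v9 = 0 | (b.b.(0 + 0) | (b.0 + b.0 + (0 + 0 + (0 + 0)))) ⊢ ··b··> v15, ··b··> v16
  v10 = a.0 | (b.(0 + 0) | (b.0 + b.0 + (0 + 0 + (0 + 0)))) ⊢ ··a··> v15, ··b··> v17, ··b··> v18
  v11 = a.0 | (b.b.(0 + 0) | 0) ⊢ ··a··> v16, ··b··> v18
  v12 = (a.a.0 + 0 | 0) | ((0 + 0) | (b.0 + b.0 + (0 + 0 + (0 + 0)))) ⊢ ··a··> v17, ··b··> v19
  v13 = (a.a.0 + 0 | 0) | (b.(0 + 0) | 0) ⊢ ··a··> v18, ··b··> v19
  v14 = a.(a.a.0 + 0 | 0) | ((0 + 0) | 0) ⊢ ··a··> v19
  v15 = 0 | (b.(0 + 0) | (b.0 + b.0 + (0 + 0 + (0 + 0)))) ⊢ ··b··> v20, ··b··> v21
  v16 = 0 | (b.b.(0 + 0) | 0) ⊢ ··b··> v21
  v17 = a.0 | ((0 + 0) | (b.0 + b.0 + (0 + 0 + (0 + 0)))) ⊢ ··a··> v20, ··b··> v22
  v18 = a.0 | (b.(0 + 0) | 0) ⊢ ··a··> v21, ··b··> v22
  v19 = (a.a.0 + 0 | 0) | ((0 + 0) | 0) ⊢ ··a··> v22
  v20 = 0 | ((0 + 0) | (b.0 + b.0 + (0 + 0 + (0 + 0)))) ⊢ ··b··> v23
  v21 = 0 | (b.(0 + 0) | 0) ⊢ ··b··> v23
  v22 = a.0 | ((0 + 0) | 0) ⊢ ··a··> v23
  v23 = 0 | ((0 + 0) | 0) ⊢ deadlocked
Partition-refinement fixed point:
  B0 = {u0}
  B1 = {u2, u3}
  B2 = {u6, u7}
  B3 = {u13, u14, v10, v11}
  B4 = {u22, u23, v17, v18}
  B5 = {u28, v22}
  B6 = {u25, u29, v23}
  B7 = {u18, u19, u26, u27, v20, v21}
  B8 = {u10, u11, u20, u21, v15, v16}
  B9 = {u15, u16}
  B10 = {u24}
  B11 = {u8, u9}
  B12 = {u17}
  B13 = {u1}
  B14 = {u5, v4}
  B15 = {u12, u4, v9}
  B16 = {v0}
  B17 = {v2, v3}
  B18 = {v7, v8}
  B19 = {v14}
  B20 = {v19}
  B21 = {v12, v13}
  B22 = {v5, v6}
  B23 = {v1}
u0 ∈ B0, v0 ∈ B16 → different blocks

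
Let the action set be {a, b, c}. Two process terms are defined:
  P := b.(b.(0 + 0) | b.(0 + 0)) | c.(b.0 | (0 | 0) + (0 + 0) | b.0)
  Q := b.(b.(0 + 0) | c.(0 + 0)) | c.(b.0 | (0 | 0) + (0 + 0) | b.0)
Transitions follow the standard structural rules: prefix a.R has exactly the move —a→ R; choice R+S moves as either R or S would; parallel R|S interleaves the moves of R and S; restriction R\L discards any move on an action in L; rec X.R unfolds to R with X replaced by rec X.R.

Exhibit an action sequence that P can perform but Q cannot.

bbb

P's transition system — 20 states:
  u0 = b.(b.(0 + 0) | b.(0 + 0)) | c.(b.0 | (0 | 0) + (0 + 0) | b.0) ⊢ —b→ u1, —c→ u2
  u1 = b.(0 + 0) | b.(0 + 0) | c.(b.0 | (0 | 0) + (0 + 0) | b.0) ⊢ —b→ u3, —b→ u4, —c→ u5
  u2 = b.(b.(0 + 0) | b.(0 + 0)) | (b.0 | (0 | 0) + (0 + 0) | b.0) ⊢ —b→ u5, —b→ u6, —b→ u7
  u3 = (0 + 0) | b.(0 + 0) | c.(b.0 | (0 | 0) + (0 + 0) | b.0) ⊢ —b→ u8, —c→ u9
  u4 = b.(0 + 0) | (0 + 0) | c.(b.0 | (0 | 0) + (0 + 0) | b.0) ⊢ —b→ u8, —c→ u10
  u5 = b.(0 + 0) | b.(0 + 0) | (b.0 | (0 | 0) + (0 + 0) | b.0) ⊢ —b→ u10, —b→ u11, —b→ u12, —b→ u9
  u6 = b.(b.(0 + 0) | b.(0 + 0)) | ((0 + 0) | 0) ⊢ —b→ u11
  u7 = b.(b.(0 + 0) | b.(0 + 0)) | (0 | (0 | 0)) ⊢ —b→ u12
  u8 = (0 + 0) | (0 + 0) | c.(b.0 | (0 | 0) + (0 + 0) | b.0) ⊢ —c→ u13
  u9 = (0 + 0) | b.(0 + 0) | (b.0 | (0 | 0) + (0 + 0) | b.0) ⊢ —b→ u13, —b→ u14, —b→ u15
  u10 = b.(0 + 0) | (0 + 0) | (b.0 | (0 | 0) + (0 + 0) | b.0) ⊢ —b→ u13, —b→ u16, —b→ u17
  u11 = b.(0 + 0) | b.(0 + 0) | ((0 + 0) | 0) ⊢ —b→ u14, —b→ u16
  u12 = b.(0 + 0) | b.(0 + 0) | (0 | (0 | 0)) ⊢ —b→ u15, —b→ u17
  u13 = (0 + 0) | (0 + 0) | (b.0 | (0 | 0) + (0 + 0) | b.0) ⊢ —b→ u18, —b→ u19
  u14 = (0 + 0) | b.(0 + 0) | ((0 + 0) | 0) ⊢ —b→ u18
  u15 = (0 + 0) | b.(0 + 0) | (0 | (0 | 0)) ⊢ —b→ u19
  u16 = b.(0 + 0) | (0 + 0) | ((0 + 0) | 0) ⊢ —b→ u18
  u17 = b.(0 + 0) | (0 + 0) | (0 | (0 | 0)) ⊢ —b→ u19
  u18 = (0 + 0) | (0 + 0) | ((0 + 0) | 0) ⊢ deadlocked
  u19 = (0 + 0) | (0 + 0) | (0 | (0 | 0)) ⊢ deadlocked
Q's transition system — 20 states:
  v0 = b.(b.(0 + 0) | c.(0 + 0)) | c.(b.0 | (0 | 0) + (0 + 0) | b.0) ⊢ —b→ v1, —c→ v2
  v1 = b.(0 + 0) | c.(0 + 0) | c.(b.0 | (0 | 0) + (0 + 0) | b.0) ⊢ —b→ v3, —c→ v4, —c→ v5
  v2 = b.(b.(0 + 0) | c.(0 + 0)) | (b.0 | (0 | 0) + (0 + 0) | b.0) ⊢ —b→ v5, —b→ v6, —b→ v7
  v3 = (0 + 0) | c.(0 + 0) | c.(b.0 | (0 | 0) + (0 + 0) | b.0) ⊢ —c→ v8, —c→ v9
  v4 = b.(0 + 0) | (0 + 0) | c.(b.0 | (0 | 0) + (0 + 0) | b.0) ⊢ —b→ v8, —c→ v10
  v5 = b.(0 + 0) | c.(0 + 0) | (b.0 | (0 | 0) + (0 + 0) | b.0) ⊢ —b→ v11, —b→ v12, —b→ v9, —c→ v10
  v6 = b.(b.(0 + 0) | c.(0 + 0)) | ((0 + 0) | 0) ⊢ —b→ v11
  v7 = b.(b.(0 + 0) | c.(0 + 0)) | (0 | (0 | 0)) ⊢ —b→ v12
  v8 = (0 + 0) | (0 + 0) | c.(b.0 | (0 | 0) + (0 + 0) | b.0) ⊢ —c→ v13
  v9 = (0 + 0) | c.(0 + 0) | (b.0 | (0 | 0) + (0 + 0) | b.0) ⊢ —b→ v14, —b→ v15, —c→ v13
  v10 = b.(0 + 0) | (0 + 0) | (b.0 | (0 | 0) + (0 + 0) | b.0) ⊢ —b→ v13, —b→ v16, —b→ v17
  v11 = b.(0 + 0) | c.(0 + 0) | ((0 + 0) | 0) ⊢ —b→ v14, —c→ v16
  v12 = b.(0 + 0) | c.(0 + 0) | (0 | (0 | 0)) ⊢ —b→ v15, —c→ v17
  v13 = (0 + 0) | (0 + 0) | (b.0 | (0 | 0) + (0 + 0) | b.0) ⊢ —b→ v18, —b→ v19
  v14 = (0 + 0) | c.(0 + 0) | ((0 + 0) | 0) ⊢ —c→ v18
  v15 = (0 + 0) | c.(0 + 0) | (0 | (0 | 0)) ⊢ —c→ v19
  v16 = b.(0 + 0) | (0 + 0) | ((0 + 0) | 0) ⊢ —b→ v18
  v17 = b.(0 + 0) | (0 + 0) | (0 | (0 | 0)) ⊢ —b→ v19
  v18 = (0 + 0) | (0 + 0) | ((0 + 0) | 0) ⊢ deadlocked
  v19 = (0 + 0) | (0 + 0) | (0 | (0 | 0)) ⊢ deadlocked
Trace ⟨bbb⟩ through P, begin at {u0}:
  after b @ step 1: {u1}
  after b @ step 2: {u3, u4}
  after b @ step 3: {u8}
  — P admits the full trace.
Trace ⟨bbb⟩ through Q, begin at {v0}:
  after b @ step 1: {v1}
  after b @ step 2: {v3}
  after b @ step 3: ∅  — Q cannot continue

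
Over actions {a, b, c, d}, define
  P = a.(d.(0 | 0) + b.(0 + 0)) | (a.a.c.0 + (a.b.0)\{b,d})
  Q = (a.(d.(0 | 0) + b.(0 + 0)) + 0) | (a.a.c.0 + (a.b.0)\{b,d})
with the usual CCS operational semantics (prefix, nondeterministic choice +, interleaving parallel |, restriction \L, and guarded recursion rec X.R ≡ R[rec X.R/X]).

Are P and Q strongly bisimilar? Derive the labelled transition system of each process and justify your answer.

YES

LTS(P): 20 reachable states
  m0 = a.(d.(0 | 0) + b.(0 + 0)) | (a.a.c.0 + (a.b.0)\{b,d}) → -a-> m1, -a-> m2, -a-> m3
  m1 = (d.(0 | 0) + b.(0 + 0)) | (a.a.c.0 + (a.b.0)\{b,d}) → -a-> m4, -a-> m5, -b-> m6, -d-> m7
  m2 = a.(d.(0 | 0) + b.(0 + 0)) | (b.0)\{b,d} → -a-> m4
  m3 = a.(d.(0 | 0) + b.(0 + 0)) | a.c.0 → -a-> m5, -a-> m8
  m4 = (d.(0 | 0) + b.(0 + 0)) | (b.0)\{b,d} → -b-> m9, -d-> m10
  m5 = (d.(0 | 0) + b.(0 + 0)) | a.c.0 → -a-> m11, -b-> m12, -d-> m13
  m6 = (0 + 0) | (a.a.c.0 + (a.b.0)\{b,d}) → -a-> m12, -a-> m9
  m7 = 0 | 0 | (a.a.c.0 + (a.b.0)\{b,d}) → -a-> m10, -a-> m13
  m8 = a.(d.(0 | 0) + b.(0 + 0)) | c.0 → -a-> m11, -c-> m14
  m9 = (0 + 0) | (b.0)\{b,d} → (no moves)
  m10 = 0 | 0 | (b.0)\{b,d} → (no moves)
  m11 = (d.(0 | 0) + b.(0 + 0)) | c.0 → -b-> m15, -c-> m16, -d-> m17
  m12 = (0 + 0) | a.c.0 → -a-> m15
  m13 = 0 | 0 | a.c.0 → -a-> m17
  m14 = a.(d.(0 | 0) + b.(0 + 0)) | 0 → -a-> m16
  m15 = (0 + 0) | c.0 → -c-> m18
  m16 = (d.(0 | 0) + b.(0 + 0)) | 0 → -b-> m18, -d-> m19
  m17 = 0 | 0 | c.0 → -c-> m19
  m18 = (0 + 0) | 0 → (no moves)
  m19 = 0 | 0 | 0 → (no moves)
LTS(Q): 20 reachable states
  n0 = (a.(d.(0 | 0) + b.(0 + 0)) + 0) | (a.a.c.0 + (a.b.0)\{b,d}) → -a-> n1, -a-> n2, -a-> n3
  n1 = (a.(d.(0 | 0) + b.(0 + 0)) + 0) | (b.0)\{b,d} → -a-> n4
  n2 = (a.(d.(0 | 0) + b.(0 + 0)) + 0) | a.c.0 → -a-> n5, -a-> n6
  n3 = (d.(0 | 0) + b.(0 + 0)) | (a.a.c.0 + (a.b.0)\{b,d}) → -a-> n4, -a-> n6, -b-> n7, -d-> n8
  n4 = (d.(0 | 0) + b.(0 + 0)) | (b.0)\{b,d} → -b-> n9, -d-> n10
  n5 = (a.(d.(0 | 0) + b.(0 + 0)) + 0) | c.0 → -a-> n11, -c-> n12
  n6 = (d.(0 | 0) + b.(0 + 0)) | a.c.0 → -a-> n11, -b-> n13, -d-> n14
  n7 = (0 + 0) | (a.a.c.0 + (a.b.0)\{b,d}) → -a-> n13, -a-> n9
  n8 = 0 | 0 | (a.a.c.0 + (a.b.0)\{b,d}) → -a-> n10, -a-> n14
  n9 = (0 + 0) | (b.0)\{b,d} → (no moves)
  n10 = 0 | 0 | (b.0)\{b,d} → (no moves)
  n11 = (d.(0 | 0) + b.(0 + 0)) | c.0 → -b-> n15, -c-> n16, -d-> n17
  n12 = (a.(d.(0 | 0) + b.(0 + 0)) + 0) | 0 → -a-> n16
  n13 = (0 + 0) | a.c.0 → -a-> n15
  n14 = 0 | 0 | a.c.0 → -a-> n17
  n15 = (0 + 0) | c.0 → -c-> n18
  n16 = (d.(0 | 0) + b.(0 + 0)) | 0 → -b-> n18, -d-> n19
  n17 = 0 | 0 | c.0 → -c-> n19
  n18 = (0 + 0) | 0 → (no moves)
  n19 = 0 | 0 | 0 → (no moves)
Partition-refinement fixed point:
  B0 = {m0, n0}
  B1 = {m3, n2}
  B2 = {m8, n5}
  B3 = {m14, m2, n1, n12}
  B4 = {m16, m4, n16, n4}
  B5 = {m10, m18, m19, m9, n10, n18, n19, n9}
  B6 = {m11, n11}
  B7 = {m15, m17, n15, n17}
  B8 = {m5, n6}
  B9 = {m12, m13, n13, n14}
  B10 = {m1, n3}
  B11 = {m6, m7, n7, n8}
m0 ∈ B0, n0 ∈ B0 → same block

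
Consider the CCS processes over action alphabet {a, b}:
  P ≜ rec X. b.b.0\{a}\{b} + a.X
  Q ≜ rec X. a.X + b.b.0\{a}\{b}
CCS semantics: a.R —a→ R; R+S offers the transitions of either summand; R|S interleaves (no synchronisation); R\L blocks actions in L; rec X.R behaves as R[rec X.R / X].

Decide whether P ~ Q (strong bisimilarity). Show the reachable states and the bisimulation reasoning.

P ~ Q

P's transition system — 3 states:
  s0 = rec X. b.b.0\{a}\{b} + a.X ⊢ --a--▸ s0, --b--▸ s1
  s1 = b.0\{a}\{b} ⊢ --b--▸ s2
  s2 = 0\{a}\{b} ⊢ (no moves)
Q's transition system — 3 states:
  t0 = rec X. a.X + b.b.0\{a}\{b} ⊢ --a--▸ t0, --b--▸ t1
  t1 = b.0\{a}\{b} ⊢ --b--▸ t2
  t2 = 0\{a}\{b} ⊢ (no moves)
Partition-refinement fixed point:
  B0 = {s0, t0}
  B1 = {s1, t1}
  B2 = {s2, t2}
s0 ∈ B0, t0 ∈ B0 → same block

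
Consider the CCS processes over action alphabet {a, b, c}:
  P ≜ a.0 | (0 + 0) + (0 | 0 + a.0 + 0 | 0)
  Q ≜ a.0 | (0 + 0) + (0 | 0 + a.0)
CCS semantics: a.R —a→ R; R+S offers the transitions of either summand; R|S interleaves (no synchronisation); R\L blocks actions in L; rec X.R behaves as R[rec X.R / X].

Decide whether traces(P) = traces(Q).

traces(P) = traces(Q)

Reachable graph of P (3 states):
  u0 = a.0 | (0 + 0) + (0 | 0 + a.0 + 0 | 0) → ··a··> u1, ··a··> u2
  u1 = 0 → deadlocked
  u2 = 0 | (0 + 0) → deadlocked
Reachable graph of Q (3 states):
  v0 = a.0 | (0 + 0) + (0 | 0 + a.0) → ··a··> v1, ··a··> v2
  v1 = 0 → deadlocked
  v2 = 0 | (0 + 0) → deadlocked
Bisimilarity quotient blocks:
  B0 = {u0, v0}
  B1 = {u1, u2, v1, v2}
u0 ∈ B0, v0 ∈ B0 → same block
Bisimilar ⇒ trace-equivalent.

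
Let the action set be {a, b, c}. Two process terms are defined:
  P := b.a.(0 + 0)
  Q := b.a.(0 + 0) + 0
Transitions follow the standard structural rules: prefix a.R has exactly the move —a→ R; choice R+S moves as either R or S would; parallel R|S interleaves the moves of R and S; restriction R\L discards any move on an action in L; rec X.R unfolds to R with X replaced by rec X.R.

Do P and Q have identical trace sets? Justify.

YES

LTS(P): 3 reachable states
  s0 = b.a.(0 + 0) :: -b-> s1
  s1 = a.(0 + 0) :: -a-> s2
  s2 = 0 + 0 :: ·
LTS(Q): 3 reachable states
  t0 = b.a.(0 + 0) + 0 :: -b-> t1
  t1 = a.(0 + 0) :: -a-> t2
  t2 = 0 + 0 :: ·
Partition-refinement fixed point:
  B0 = {s0, t0}
  B1 = {s1, t1}
  B2 = {s2, t2}
s0 ∈ B0, t0 ∈ B0 → same block
Bisimilar ⇒ trace-equivalent.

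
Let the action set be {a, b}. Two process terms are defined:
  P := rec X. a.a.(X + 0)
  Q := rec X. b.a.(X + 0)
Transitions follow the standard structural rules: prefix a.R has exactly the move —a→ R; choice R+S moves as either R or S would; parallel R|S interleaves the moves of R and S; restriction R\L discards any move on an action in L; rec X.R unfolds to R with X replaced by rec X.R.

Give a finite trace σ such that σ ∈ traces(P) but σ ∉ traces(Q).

LTS(P): 3 reachable states
  s0 = rec X. a.a.(X + 0) ⊢ --a--▸ s1
  s1 = a.((rec X. a.a.(X + 0)) + 0) ⊢ --a--▸ s2
  s2 = (rec X. a.a.(X + 0)) + 0 ⊢ --a--▸ s1
LTS(Q): 3 reachable states
  t0 = rec X. b.a.(X + 0) ⊢ --b--▸ t1
  t1 = a.((rec X. b.a.(X + 0)) + 0) ⊢ --a--▸ t2
  t2 = (rec X. b.a.(X + 0)) + 0 ⊢ --b--▸ t1
Trace ⟨a⟩ through P, begin at {s0}:
  step 1 (a): {s1}
  — P admits the full trace.
Trace ⟨a⟩ through Q, begin at {t0}:
  step 1 (a): ∅  — Q cannot continue

a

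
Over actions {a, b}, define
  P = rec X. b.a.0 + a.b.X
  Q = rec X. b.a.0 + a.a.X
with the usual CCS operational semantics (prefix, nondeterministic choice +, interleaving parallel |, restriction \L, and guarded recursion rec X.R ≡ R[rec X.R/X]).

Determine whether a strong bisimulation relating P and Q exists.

P's transition system — 4 states:
  u0 = rec X. b.a.0 + a.b.X ⊢ =a=> u1, =b=> u2
  u1 = b.(rec X. b.a.0 + a.b.X) ⊢ =b=> u0
  u2 = a.0 ⊢ =a=> u3
  u3 = 0 ⊢ ∅
Q's transition system — 4 states:
  v0 = rec X. b.a.0 + a.a.X ⊢ =a=> v1, =b=> v2
  v1 = a.(rec X. b.a.0 + a.a.X) ⊢ =a=> v0
  v2 = a.0 ⊢ =a=> v3
  v3 = 0 ⊢ ∅
Partition-refinement fixed point:
  B0 = {u0}
  B1 = {u2, v2}
  B2 = {u3, v3}
  B3 = {u1}
  B4 = {v0}
  B5 = {v1}
u0 ∈ B0, v0 ∈ B4 → different blocks

not bisimilar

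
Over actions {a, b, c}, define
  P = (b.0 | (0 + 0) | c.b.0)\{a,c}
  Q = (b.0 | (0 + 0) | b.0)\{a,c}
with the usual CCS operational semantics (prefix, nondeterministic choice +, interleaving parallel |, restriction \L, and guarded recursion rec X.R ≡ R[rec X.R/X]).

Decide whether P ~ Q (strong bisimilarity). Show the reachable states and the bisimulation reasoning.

NO

Reachable graph of P (2 states):
  s0 = (b.0 | (0 + 0) | c.b.0)\{a,c} → =b=> s1
  s1 = (0 | (0 + 0) | c.b.0)\{a,c} → stopped
Reachable graph of Q (4 states):
  t0 = (b.0 | (0 + 0) | b.0)\{a,c} → =b=> t1, =b=> t2
  t1 = (0 | (0 + 0) | b.0)\{a,c} → =b=> t3
  t2 = (b.0 | (0 + 0) | 0)\{a,c} → =b=> t3
  t3 = (0 | (0 + 0) | 0)\{a,c} → stopped
Coarsest stable partition (strong bisimilarity classes):
  B0 = {s0, t1, t2}
  B1 = {s1, t3}
  B2 = {t0}
s0 ∈ B0, t0 ∈ B2 → different blocks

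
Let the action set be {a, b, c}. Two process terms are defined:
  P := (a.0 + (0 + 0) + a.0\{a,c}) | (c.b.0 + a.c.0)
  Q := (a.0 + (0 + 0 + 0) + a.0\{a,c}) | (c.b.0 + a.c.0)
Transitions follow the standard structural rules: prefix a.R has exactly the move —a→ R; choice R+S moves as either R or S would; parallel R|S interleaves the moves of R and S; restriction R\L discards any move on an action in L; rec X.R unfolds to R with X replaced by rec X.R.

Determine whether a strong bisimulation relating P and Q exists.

bisimilar

P's transition system — 12 states:
  s0 = (a.0 + (0 + 0) + a.0\{a,c}) | (c.b.0 + a.c.0) :: --a--▸ s1, --a--▸ s2, --a--▸ s3, --c--▸ s4
  s1 = (a.0 + (0 + 0) + a.0\{a,c}) | c.0 :: --a--▸ s5, --a--▸ s6, --c--▸ s7
  s2 = 0 | (c.b.0 + a.c.0) :: --a--▸ s5, --c--▸ s8
  s3 = 0\{a,c} | (c.b.0 + a.c.0) :: --a--▸ s6, --c--▸ s9
  s4 = (a.0 + (0 + 0) + a.0\{a,c}) | b.0 :: --a--▸ s8, --a--▸ s9, --b--▸ s7
  s5 = 0 | c.0 :: --c--▸ s10
  s6 = 0\{a,c} | c.0 :: --c--▸ s11
  s7 = (a.0 + (0 + 0) + a.0\{a,c}) | 0 :: --a--▸ s10, --a--▸ s11
  s8 = 0 | b.0 :: --b--▸ s10
  s9 = 0\{a,c} | b.0 :: --b--▸ s11
  s10 = 0 | 0 :: deadlocked
  s11 = 0\{a,c} | 0 :: deadlocked
Q's transition system — 12 states:
  t0 = (a.0 + (0 + 0 + 0) + a.0\{a,c}) | (c.b.0 + a.c.0) :: --a--▸ t1, --a--▸ t2, --a--▸ t3, --c--▸ t4
  t1 = (a.0 + (0 + 0 + 0) + a.0\{a,c}) | c.0 :: --a--▸ t5, --a--▸ t6, --c--▸ t7
  t2 = 0 | (c.b.0 + a.c.0) :: --a--▸ t5, --c--▸ t8
  t3 = 0\{a,c} | (c.b.0 + a.c.0) :: --a--▸ t6, --c--▸ t9
  t4 = (a.0 + (0 + 0 + 0) + a.0\{a,c}) | b.0 :: --a--▸ t8, --a--▸ t9, --b--▸ t7
  t5 = 0 | c.0 :: --c--▸ t10
  t6 = 0\{a,c} | c.0 :: --c--▸ t11
  t7 = (a.0 + (0 + 0 + 0) + a.0\{a,c}) | 0 :: --a--▸ t10, --a--▸ t11
  t8 = 0 | b.0 :: --b--▸ t10
  t9 = 0\{a,c} | b.0 :: --b--▸ t11
  t10 = 0 | 0 :: deadlocked
  t11 = 0\{a,c} | 0 :: deadlocked
Coarsest stable partition (strong bisimilarity classes):
  B0 = {s0, t0}
  B1 = {s1, t1}
  B2 = {s7, t7}
  B3 = {s10, s11, t10, t11}
  B4 = {s5, s6, t5, t6}
  B5 = {s2, s3, t2, t3}
  B6 = {s8, s9, t8, t9}
  B7 = {s4, t4}
s0 ∈ B0, t0 ∈ B0 → same block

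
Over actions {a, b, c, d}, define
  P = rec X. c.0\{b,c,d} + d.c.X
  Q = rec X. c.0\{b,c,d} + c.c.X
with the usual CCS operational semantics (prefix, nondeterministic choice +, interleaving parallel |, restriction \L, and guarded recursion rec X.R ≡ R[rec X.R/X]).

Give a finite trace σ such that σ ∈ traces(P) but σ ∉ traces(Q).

d

P's transition system — 3 states:
  p0 = rec X. c.0\{b,c,d} + d.c.X → --c--▸ p1, --d--▸ p2
  p1 = 0\{b,c,d} → deadlocked
  p2 = c.(rec X. c.0\{b,c,d} + d.c.X) → --c--▸ p0
Q's transition system — 3 states:
  q0 = rec X. c.0\{b,c,d} + c.c.X → --c--▸ q1, --c--▸ q2
  q1 = 0\{b,c,d} → deadlocked
  q2 = c.(rec X. c.0\{b,c,d} + c.c.X) → --c--▸ q0
Trace ⟨d⟩ through P, begin at {p0}:
  [1] d ⇒ {p2}
  — P admits the full trace.
Trace ⟨d⟩ through Q, begin at {q0}:
  [1] d ⇒ ∅  — Q cannot continue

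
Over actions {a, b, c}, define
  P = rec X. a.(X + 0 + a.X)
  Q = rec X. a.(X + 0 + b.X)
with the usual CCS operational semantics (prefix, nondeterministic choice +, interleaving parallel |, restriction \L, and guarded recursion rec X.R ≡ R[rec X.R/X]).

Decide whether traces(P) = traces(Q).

traces(P) ≠ traces(Q) — witness ⟨ab⟩

P's transition system — 2 states:
  m0 = rec X. a.(X + 0 + a.X) ⊢ --a--▸ m1
  m1 = (rec X. a.(X + 0 + a.X)) + 0 + a.(rec X. a.(X + 0 + a.X)) ⊢ --a--▸ m0, --a--▸ m1
Q's transition system — 2 states:
  n0 = rec X. a.(X + 0 + b.X) ⊢ --a--▸ n1
  n1 = (rec X. a.(X + 0 + b.X)) + 0 + b.(rec X. a.(X + 0 + b.X)) ⊢ --a--▸ n1, --b--▸ n0
Run σ = ⟨ab⟩ on Q: start {n0}
  [1] a ⇒ {n1}
  [2] b ⇒ {n0}
  ✓ Q
Run σ = ⟨ab⟩ on P: start {m0}
  [1] a ⇒ {m1}
  [2] b ⇒ no successor for P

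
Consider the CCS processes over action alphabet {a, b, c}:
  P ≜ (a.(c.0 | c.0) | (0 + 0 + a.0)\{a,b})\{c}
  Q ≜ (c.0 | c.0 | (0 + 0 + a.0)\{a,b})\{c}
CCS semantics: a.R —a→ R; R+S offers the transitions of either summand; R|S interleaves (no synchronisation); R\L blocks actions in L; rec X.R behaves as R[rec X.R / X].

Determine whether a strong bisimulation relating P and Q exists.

NO

LTS(P): 2 reachable states
  p0 = (a.(c.0 | c.0) | (0 + 0 + a.0)\{a,b})\{c} has moves --a--▸ p1
  p1 = (c.0 | c.0 | (0 + 0 + a.0)\{a,b})\{c} has moves ∅
LTS(Q): 1 reachable states
  q0 = (c.0 | c.0 | (0 + 0 + a.0)\{a,b})\{c} has moves ∅
Bisimilarity quotient blocks:
  B0 = {p0}
  B1 = {p1, q0}
p0 ∈ B0, q0 ∈ B1 → different blocks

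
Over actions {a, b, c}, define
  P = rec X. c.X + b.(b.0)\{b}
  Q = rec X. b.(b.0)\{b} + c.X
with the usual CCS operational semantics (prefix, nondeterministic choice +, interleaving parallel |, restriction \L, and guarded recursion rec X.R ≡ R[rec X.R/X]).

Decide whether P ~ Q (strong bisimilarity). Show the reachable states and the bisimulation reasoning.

YES

Reachable graph of P (2 states):
  p0 = rec X. c.X + b.(b.0)\{b} has moves -b-> p1, -c-> p0
  p1 = (b.0)\{b} has moves (no moves)
Reachable graph of Q (2 states):
  q0 = rec X. b.(b.0)\{b} + c.X has moves -b-> q1, -c-> q0
  q1 = (b.0)\{b} has moves (no moves)
Partition-refinement fixed point:
  B0 = {p0, q0}
  B1 = {p1, q1}
p0 ∈ B0, q0 ∈ B0 → same block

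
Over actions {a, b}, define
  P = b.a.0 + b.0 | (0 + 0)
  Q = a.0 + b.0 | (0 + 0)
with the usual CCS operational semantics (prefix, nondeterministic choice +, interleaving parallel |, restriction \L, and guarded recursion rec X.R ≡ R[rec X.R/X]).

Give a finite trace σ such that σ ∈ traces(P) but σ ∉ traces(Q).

ba

P's transition system — 4 states:
  u0 = b.a.0 + b.0 | (0 + 0) :: --b--▸ u1, --b--▸ u2
  u1 = 0 | (0 + 0) :: deadlocked
  u2 = a.0 :: --a--▸ u3
  u3 = 0 :: deadlocked
Q's transition system — 3 states:
  v0 = a.0 + b.0 | (0 + 0) :: --a--▸ v1, --b--▸ v2
  v1 = 0 :: deadlocked
  v2 = 0 | (0 + 0) :: deadlocked
Run σ = ⟨ba⟩ on P: start {u0}
  after b @ step 1: {u1, u2}
  after a @ step 2: {u3}
  ✓ P
Run σ = ⟨ba⟩ on Q: start {v0}
  after b @ step 1: {v2}
  after a @ step 2: ∅ (Q stuck)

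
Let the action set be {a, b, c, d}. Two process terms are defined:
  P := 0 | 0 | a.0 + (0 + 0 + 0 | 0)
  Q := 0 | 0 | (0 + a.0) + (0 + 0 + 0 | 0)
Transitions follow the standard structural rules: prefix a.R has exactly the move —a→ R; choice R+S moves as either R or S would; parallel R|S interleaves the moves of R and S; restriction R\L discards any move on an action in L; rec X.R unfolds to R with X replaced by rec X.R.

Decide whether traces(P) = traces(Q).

traces(P) = traces(Q)

LTS(P): 2 reachable states
  s0 = 0 | 0 | a.0 + (0 + 0 + 0 | 0) → --a--▸ s1
  s1 = 0 | 0 | 0 → stopped
LTS(Q): 2 reachable states
  t0 = 0 | 0 | (0 + a.0) + (0 + 0 + 0 | 0) → --a--▸ t1
  t1 = 0 | 0 | 0 → stopped
Bisimilarity quotient blocks:
  B0 = {s0, t0}
  B1 = {s1, t1}
s0 ∈ B0, t0 ∈ B0 → same block
Bisimilar ⇒ trace-equivalent.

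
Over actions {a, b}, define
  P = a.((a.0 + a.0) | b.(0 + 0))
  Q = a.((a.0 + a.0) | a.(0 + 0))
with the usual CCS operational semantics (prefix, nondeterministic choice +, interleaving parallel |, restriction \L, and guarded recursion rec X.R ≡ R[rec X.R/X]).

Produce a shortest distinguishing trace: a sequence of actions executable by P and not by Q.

LTS(P): 5 reachable states
  p0 = a.((a.0 + a.0) | b.(0 + 0)) has moves —a→ p1
  p1 = (a.0 + a.0) | b.(0 + 0) has moves —a→ p2, —b→ p3
  p2 = 0 | b.(0 + 0) has moves —b→ p4
  p3 = (a.0 + a.0) | (0 + 0) has moves —a→ p4
  p4 = 0 | (0 + 0) has moves stopped
LTS(Q): 5 reachable states
  q0 = a.((a.0 + a.0) | a.(0 + 0)) has moves —a→ q1
  q1 = (a.0 + a.0) | a.(0 + 0) has moves —a→ q2, —a→ q3
  q2 = (a.0 + a.0) | (0 + 0) has moves —a→ q4
  q3 = 0 | a.(0 + 0) has moves —a→ q4
  q4 = 0 | (0 + 0) has moves stopped
Trace ⟨ab⟩ through P, begin at {p0}:
  step 1 (a): {p1}
  step 2 (b): {p3}
  ✓ P
Trace ⟨ab⟩ through Q, begin at {q0}:
  step 1 (a): {q1}
  step 2 (b): no successor for Q

ab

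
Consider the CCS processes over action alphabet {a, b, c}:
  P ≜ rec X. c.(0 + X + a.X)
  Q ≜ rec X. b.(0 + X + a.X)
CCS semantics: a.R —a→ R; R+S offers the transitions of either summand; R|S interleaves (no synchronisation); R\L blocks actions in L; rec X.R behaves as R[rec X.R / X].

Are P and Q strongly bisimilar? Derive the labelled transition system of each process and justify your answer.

NO

LTS(P): 2 reachable states
  u0 = rec X. c.(0 + X + a.X) | -c-> u1
  u1 = 0 + (rec X. c.(0 + X + a.X)) + a.(rec X. c.(0 + X + a.X)) | -a-> u0, -c-> u1
LTS(Q): 2 reachable states
  v0 = rec X. b.(0 + X + a.X) | -b-> v1
  v1 = 0 + (rec X. b.(0 + X + a.X)) + a.(rec X. b.(0 + X + a.X)) | -a-> v0, -b-> v1
Partition-refinement fixed point:
  B0 = {u0}
  B1 = {u1}
  B2 = {v0}
  B3 = {v1}
u0 ∈ B0, v0 ∈ B2 → different blocks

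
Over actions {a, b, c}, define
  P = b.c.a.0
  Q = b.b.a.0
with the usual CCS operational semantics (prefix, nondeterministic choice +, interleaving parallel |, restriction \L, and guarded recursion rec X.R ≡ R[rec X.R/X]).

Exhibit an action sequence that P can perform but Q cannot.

bc

P's transition system — 4 states:
  s0 = b.c.a.0 has moves —b→ s1
  s1 = c.a.0 has moves —c→ s2
  s2 = a.0 has moves —a→ s3
  s3 = 0 has moves stopped
Q's transition system — 4 states:
  t0 = b.b.a.0 has moves —b→ t1
  t1 = b.a.0 has moves —b→ t2
  t2 = a.0 has moves —a→ t3
  t3 = 0 has moves stopped
Run σ = ⟨bc⟩ on P: start {s0}
  [1] b ⇒ {s1}
  [2] c ⇒ {s2}
  — P admits the full trace.
Run σ = ⟨bc⟩ on Q: start {t0}
  [1] b ⇒ {t1}
  [2] c ⇒ ∅  — Q cannot continue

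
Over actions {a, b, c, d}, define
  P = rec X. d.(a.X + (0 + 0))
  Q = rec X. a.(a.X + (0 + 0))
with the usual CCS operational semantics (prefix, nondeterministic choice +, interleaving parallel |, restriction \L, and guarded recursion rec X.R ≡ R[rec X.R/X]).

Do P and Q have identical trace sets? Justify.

Reachable graph of P (2 states):
  p0 = rec X. d.(a.X + (0 + 0)) has moves —d→ p1
  p1 = a.(rec X. d.(a.X + (0 + 0))) + (0 + 0) has moves —a→ p0
Reachable graph of Q (2 states):
  q0 = rec X. a.(a.X + (0 + 0)) has moves —a→ q1
  q1 = a.(rec X. a.(a.X + (0 + 0))) + (0 + 0) has moves —a→ q0
Trace ⟨d⟩ through P, begin at {p0}:
  step 1 (d): {p1}
  — P admits the full trace.
Trace ⟨d⟩ through Q, begin at {q0}:
  step 1 (d): ∅  — Q cannot continue

NO — witness ⟨d⟩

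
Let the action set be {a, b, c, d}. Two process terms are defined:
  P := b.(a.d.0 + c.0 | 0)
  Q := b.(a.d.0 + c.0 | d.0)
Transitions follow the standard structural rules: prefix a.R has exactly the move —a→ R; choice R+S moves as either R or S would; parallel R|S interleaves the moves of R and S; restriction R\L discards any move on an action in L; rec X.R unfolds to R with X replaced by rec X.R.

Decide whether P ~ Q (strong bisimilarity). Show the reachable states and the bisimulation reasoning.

NO

Reachable graph of P (5 states):
  p0 = b.(a.d.0 + c.0 | 0) → ··b··> p1
  p1 = a.d.0 + c.0 | 0 → ··a··> p2, ··c··> p3
  p2 = d.0 → ··d··> p4
  p3 = 0 | 0 → ·
  p4 = 0 → ·
Reachable graph of Q (7 states):
  q0 = b.(a.d.0 + c.0 | d.0) → ··b··> q1
  q1 = a.d.0 + c.0 | d.0 → ··a··> q2, ··c··> q3, ··d··> q4
  q2 = d.0 → ··d··> q5
  q3 = 0 | d.0 → ··d··> q6
  q4 = c.0 | 0 → ··c··> q6
  q5 = 0 → ·
  q6 = 0 | 0 → ·
Coarsest stable partition (strong bisimilarity classes):
  B0 = {p0}
  B1 = {p1}
  B2 = {p3, p4, q5, q6}
  B3 = {p2, q2, q3}
  B4 = {q0}
  B5 = {q1}
  B6 = {q4}
p0 ∈ B0, q0 ∈ B4 → different blocks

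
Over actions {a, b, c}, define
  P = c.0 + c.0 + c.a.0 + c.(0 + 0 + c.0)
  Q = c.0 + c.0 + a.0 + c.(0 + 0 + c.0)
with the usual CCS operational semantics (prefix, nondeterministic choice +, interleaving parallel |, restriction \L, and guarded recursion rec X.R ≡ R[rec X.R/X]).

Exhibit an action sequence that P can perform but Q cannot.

Reachable graph of P (4 states):
  u0 = c.0 + c.0 + c.a.0 + c.(0 + 0 + c.0) has moves --c--▸ u1, --c--▸ u2, --c--▸ u3
  u1 = 0 has moves (no moves)
  u2 = 0 + 0 + c.0 has moves --c--▸ u1
  u3 = a.0 has moves --a--▸ u1
Reachable graph of Q (3 states):
  v0 = c.0 + c.0 + a.0 + c.(0 + 0 + c.0) has moves --a--▸ v1, --c--▸ v1, --c--▸ v2
  v1 = 0 has moves (no moves)
  v2 = 0 + 0 + c.0 has moves --c--▸ v1
Run σ = ⟨ca⟩ on P: start {u0}
  step 1 (c): {u1, u2, u3}
  step 2 (a): {u1}
  — P admits the full trace.
Run σ = ⟨ca⟩ on Q: start {v0}
  step 1 (c): {v1, v2}
  step 2 (a): ∅ (Q stuck)

ca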